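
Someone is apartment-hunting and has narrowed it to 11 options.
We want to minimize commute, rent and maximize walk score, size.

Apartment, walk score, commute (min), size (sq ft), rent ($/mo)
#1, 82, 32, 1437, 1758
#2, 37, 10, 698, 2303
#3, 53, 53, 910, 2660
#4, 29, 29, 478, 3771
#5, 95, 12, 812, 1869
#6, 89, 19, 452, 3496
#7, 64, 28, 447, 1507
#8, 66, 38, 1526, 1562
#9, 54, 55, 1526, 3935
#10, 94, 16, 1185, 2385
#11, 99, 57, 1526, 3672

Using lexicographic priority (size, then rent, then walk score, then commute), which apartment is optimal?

#8

First maximize size: best is 1526, kept {#8, #9, #11}.
Then minimize rent: best is 1562, kept {#8}.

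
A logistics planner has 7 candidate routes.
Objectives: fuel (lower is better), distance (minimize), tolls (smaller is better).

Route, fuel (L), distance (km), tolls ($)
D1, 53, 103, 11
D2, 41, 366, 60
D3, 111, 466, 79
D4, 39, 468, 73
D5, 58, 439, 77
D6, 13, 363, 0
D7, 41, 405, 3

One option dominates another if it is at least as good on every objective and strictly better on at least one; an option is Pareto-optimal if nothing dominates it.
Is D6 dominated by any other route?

D1: worse on fuel (53 vs 13).
D2: worse on fuel (41 vs 13).
D3: worse on fuel (111 vs 13).
D4: worse on fuel (39 vs 13).
D5: worse on fuel (58 vs 13).
D7: worse on fuel (41 vs 13).
No option is at least as good as D6 on every objective and strictly better on one.

No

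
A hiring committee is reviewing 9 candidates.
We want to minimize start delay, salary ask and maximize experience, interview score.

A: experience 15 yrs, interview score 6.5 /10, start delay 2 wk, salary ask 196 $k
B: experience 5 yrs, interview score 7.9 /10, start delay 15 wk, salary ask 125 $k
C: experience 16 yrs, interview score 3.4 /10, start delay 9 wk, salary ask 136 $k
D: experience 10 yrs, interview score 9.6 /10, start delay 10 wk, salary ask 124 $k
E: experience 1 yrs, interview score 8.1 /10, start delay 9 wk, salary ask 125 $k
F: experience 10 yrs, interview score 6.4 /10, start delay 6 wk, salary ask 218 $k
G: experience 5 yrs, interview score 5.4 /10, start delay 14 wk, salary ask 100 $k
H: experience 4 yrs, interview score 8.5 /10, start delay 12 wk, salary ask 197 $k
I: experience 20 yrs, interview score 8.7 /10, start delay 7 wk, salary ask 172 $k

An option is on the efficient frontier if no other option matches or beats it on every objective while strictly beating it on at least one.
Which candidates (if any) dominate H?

D: experience 10≥4, interview score 9.6≥8.5, start delay 10≤12, salary ask 124≤197 — dominates H.
I: experience 20≥4, interview score 8.7≥8.5, start delay 7≤12, salary ask 172≤197 — dominates H.
Others (A, B, C, E, F, G) are each worse than H on at least one objective.

D, I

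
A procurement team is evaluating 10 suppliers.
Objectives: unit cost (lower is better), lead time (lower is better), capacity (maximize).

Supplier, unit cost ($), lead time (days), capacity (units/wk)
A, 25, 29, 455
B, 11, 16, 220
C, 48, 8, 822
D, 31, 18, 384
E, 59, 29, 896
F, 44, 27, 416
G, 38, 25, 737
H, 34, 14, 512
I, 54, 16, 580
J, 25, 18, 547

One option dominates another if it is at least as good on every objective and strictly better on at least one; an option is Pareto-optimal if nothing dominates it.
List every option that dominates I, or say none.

C: unit cost 48≤54, lead time 8≤16, capacity 822≥580 — dominates I.
Others (A, B, D, E, F, G, H, J) are each worse than I on at least one objective.

C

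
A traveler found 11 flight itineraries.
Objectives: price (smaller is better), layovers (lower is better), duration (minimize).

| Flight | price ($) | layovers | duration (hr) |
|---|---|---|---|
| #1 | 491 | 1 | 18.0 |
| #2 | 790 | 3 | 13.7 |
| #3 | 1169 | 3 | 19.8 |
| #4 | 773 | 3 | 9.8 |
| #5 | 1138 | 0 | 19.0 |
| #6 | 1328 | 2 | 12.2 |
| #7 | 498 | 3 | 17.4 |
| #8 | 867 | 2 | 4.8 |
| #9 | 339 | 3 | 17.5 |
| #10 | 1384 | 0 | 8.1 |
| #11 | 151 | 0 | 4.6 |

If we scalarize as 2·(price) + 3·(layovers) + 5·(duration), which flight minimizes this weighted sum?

#11

#1: 2·491 + 3·1 + 5·18.0 = 1075.0
#2: 2·790 + 3·3 + 5·13.7 = 1657.5
#3: 2·1169 + 3·3 + 5·19.8 = 2446.0
#4: 2·773 + 3·3 + 5·9.8 = 1604.0
#5: 2·1138 + 3·0 + 5·19.0 = 2371.0
#6: 2·1328 + 3·2 + 5·12.2 = 2723.0
#7: 2·498 + 3·3 + 5·17.4 = 1092.0
#8: 2·867 + 3·2 + 5·4.8 = 1764.0
#9: 2·339 + 3·3 + 5·17.5 = 774.5
#10: 2·1384 + 3·0 + 5·8.1 = 2808.5
#11: 2·151 + 3·0 + 5·4.6 = 325.0
Lowest: #11 at 325.0.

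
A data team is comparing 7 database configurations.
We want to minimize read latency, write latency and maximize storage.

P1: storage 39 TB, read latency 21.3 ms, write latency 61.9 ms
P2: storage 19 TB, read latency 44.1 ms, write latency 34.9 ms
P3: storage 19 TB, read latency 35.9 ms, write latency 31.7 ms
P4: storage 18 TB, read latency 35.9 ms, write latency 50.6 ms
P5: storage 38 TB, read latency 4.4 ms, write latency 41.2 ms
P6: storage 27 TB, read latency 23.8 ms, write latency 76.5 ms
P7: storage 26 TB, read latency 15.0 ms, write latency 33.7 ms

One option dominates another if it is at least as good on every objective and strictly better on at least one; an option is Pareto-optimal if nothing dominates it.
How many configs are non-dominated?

4

P1: not dominated (best storage).
P2: dominated by P3 (storage 19≥19, read latency 35.9≤44.1, write latency 31.7≤34.9).
P3: not dominated (best write latency).
P4: dominated by P3 (storage 19≥18, read latency 35.9≤35.9, write latency 31.7≤50.6).
P5: not dominated (best read latency).
P6: dominated by P1 (storage 39≥27, read latency 21.3≤23.8, write latency 61.9≤76.5).
P7: not dominated.
Pareto-optimal: P1, P3, P5, P7 → 4.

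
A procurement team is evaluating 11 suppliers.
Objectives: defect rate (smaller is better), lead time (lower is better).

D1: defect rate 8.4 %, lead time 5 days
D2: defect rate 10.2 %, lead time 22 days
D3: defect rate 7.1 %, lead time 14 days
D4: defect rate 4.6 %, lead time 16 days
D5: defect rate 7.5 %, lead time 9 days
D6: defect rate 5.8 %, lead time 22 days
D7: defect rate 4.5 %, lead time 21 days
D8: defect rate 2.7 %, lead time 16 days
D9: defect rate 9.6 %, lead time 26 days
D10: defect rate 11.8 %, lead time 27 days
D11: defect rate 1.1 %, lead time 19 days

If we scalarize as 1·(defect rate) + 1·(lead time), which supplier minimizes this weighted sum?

D1: 1·8.4 + 1·5 = 13.4
D2: 1·10.2 + 1·22 = 32.2
D3: 1·7.1 + 1·14 = 21.1
D4: 1·4.6 + 1·16 = 20.6
D5: 1·7.5 + 1·9 = 16.5
D6: 1·5.8 + 1·22 = 27.8
D7: 1·4.5 + 1·21 = 25.5
D8: 1·2.7 + 1·16 = 18.7
D9: 1·9.6 + 1·26 = 35.6
D10: 1·11.8 + 1·27 = 38.8
D11: 1·1.1 + 1·19 = 20.1
Lowest: D1 at 13.4.

D1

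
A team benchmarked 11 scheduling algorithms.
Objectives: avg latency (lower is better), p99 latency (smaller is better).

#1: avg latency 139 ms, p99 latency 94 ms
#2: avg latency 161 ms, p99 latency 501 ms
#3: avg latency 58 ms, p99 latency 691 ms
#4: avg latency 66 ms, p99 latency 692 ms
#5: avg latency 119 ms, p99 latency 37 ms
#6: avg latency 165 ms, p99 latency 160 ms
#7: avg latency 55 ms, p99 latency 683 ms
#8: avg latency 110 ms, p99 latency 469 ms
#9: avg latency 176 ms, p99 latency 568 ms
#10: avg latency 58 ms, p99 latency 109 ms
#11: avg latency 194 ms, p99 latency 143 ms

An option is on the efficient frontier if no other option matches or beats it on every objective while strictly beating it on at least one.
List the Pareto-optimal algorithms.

#5, #7, #10

#1: dominated by #5 (avg latency 119≤139, p99 latency 37≤94).
#2: dominated by #1 (avg latency 139≤161, p99 latency 94≤501).
#3: dominated by #7 (avg latency 55≤58, p99 latency 683≤691).
#4: dominated by #3 (avg latency 58≤66, p99 latency 691≤692).
#5: not dominated (best p99 latency).
#6: dominated by #1 (avg latency 139≤165, p99 latency 94≤160).
#7: not dominated (best avg latency).
#8: dominated by #10 (avg latency 58≤110, p99 latency 109≤469).
#9: dominated by #1 (avg latency 139≤176, p99 latency 94≤568).
#10: not dominated.
#11: dominated by #1 (avg latency 139≤194, p99 latency 94≤143).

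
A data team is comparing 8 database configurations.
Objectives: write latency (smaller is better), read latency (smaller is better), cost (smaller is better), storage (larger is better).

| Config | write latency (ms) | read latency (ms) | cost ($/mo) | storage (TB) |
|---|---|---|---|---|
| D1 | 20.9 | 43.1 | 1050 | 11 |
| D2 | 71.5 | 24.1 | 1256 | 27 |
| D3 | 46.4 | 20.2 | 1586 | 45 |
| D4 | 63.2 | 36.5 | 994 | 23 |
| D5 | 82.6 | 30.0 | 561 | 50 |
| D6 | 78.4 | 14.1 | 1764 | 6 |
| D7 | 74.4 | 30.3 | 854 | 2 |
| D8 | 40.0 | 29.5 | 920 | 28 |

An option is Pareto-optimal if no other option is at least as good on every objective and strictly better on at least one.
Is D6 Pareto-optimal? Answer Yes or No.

D1: worse on read latency (43.1 vs 14.1).
D2: worse on read latency (24.1 vs 14.1).
D3: worse on read latency (20.2 vs 14.1).
D4: worse on read latency (36.5 vs 14.1).
D5: worse on write latency (82.6 vs 78.4).
D7: worse on read latency (30.3 vs 14.1).
D8: worse on read latency (29.5 vs 14.1).
No option is at least as good as D6 on every objective and strictly better on one.

Yes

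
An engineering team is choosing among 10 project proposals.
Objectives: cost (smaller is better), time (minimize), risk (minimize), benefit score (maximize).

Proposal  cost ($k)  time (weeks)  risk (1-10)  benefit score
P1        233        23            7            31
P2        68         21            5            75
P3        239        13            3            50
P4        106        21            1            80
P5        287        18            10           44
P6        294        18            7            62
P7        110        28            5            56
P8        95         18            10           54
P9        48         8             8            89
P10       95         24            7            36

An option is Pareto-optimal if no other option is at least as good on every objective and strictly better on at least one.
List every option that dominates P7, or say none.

P2: cost 68≤110, time 21≤28, risk 5≤5, benefit score 75≥56 — dominates P7.
P4: cost 106≤110, time 21≤28, risk 1≤5, benefit score 80≥56 — dominates P7.
Others (P1, P3, P5, P6, P8, P9, P10) are each worse than P7 on at least one objective.

P2, P4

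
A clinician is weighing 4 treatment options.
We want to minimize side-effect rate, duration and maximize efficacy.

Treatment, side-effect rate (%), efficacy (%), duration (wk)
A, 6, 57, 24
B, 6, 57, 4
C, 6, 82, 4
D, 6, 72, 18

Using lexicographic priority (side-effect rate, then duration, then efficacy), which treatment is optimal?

First minimize side-effect rate: best is 6, kept {A, B, C, D}.
Then minimize duration: best is 4, kept {B, C}.
Then maximize efficacy: best is 82, kept {C}.

C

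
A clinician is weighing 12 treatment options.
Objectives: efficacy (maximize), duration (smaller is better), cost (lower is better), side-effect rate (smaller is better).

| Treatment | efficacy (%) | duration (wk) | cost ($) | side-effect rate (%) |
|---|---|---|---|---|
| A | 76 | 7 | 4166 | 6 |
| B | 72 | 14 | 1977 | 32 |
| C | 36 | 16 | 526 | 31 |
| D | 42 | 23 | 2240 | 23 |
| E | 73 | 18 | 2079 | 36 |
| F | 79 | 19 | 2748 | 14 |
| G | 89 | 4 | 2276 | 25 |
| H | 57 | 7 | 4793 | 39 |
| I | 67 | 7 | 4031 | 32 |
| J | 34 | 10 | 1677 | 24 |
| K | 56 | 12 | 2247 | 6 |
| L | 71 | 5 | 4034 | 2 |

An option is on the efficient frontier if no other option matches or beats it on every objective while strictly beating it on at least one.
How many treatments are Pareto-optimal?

A: not dominated.
B: not dominated.
C: not dominated (best cost).
D: not dominated.
E: not dominated.
F: not dominated.
G: not dominated (best efficacy).
H: dominated by A (efficacy 76≥57, duration 7≤7, cost 4166≤4793, side-effect rate 6≤39).
I: dominated by G (efficacy 89≥67, duration 4≤7, cost 2276≤4031, side-effect rate 25≤32).
J: not dominated.
K: not dominated.
L: not dominated (best side-effect rate).
Pareto-optimal: A, B, C, D, E, F, G, J, K, L → 10.

10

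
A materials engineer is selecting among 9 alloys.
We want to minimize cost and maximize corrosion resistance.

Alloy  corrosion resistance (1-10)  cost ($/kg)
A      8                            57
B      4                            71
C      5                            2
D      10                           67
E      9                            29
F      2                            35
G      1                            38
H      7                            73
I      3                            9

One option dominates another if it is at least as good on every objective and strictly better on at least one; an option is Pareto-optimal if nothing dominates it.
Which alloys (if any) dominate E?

A: worse on corrosion resistance (8 vs 9).
B: worse on corrosion resistance (4 vs 9).
C: worse on corrosion resistance (5 vs 9).
D: worse on cost (67 vs 29).
F: worse on corrosion resistance (2 vs 9).
G: worse on corrosion resistance (1 vs 9).
H: worse on corrosion resistance (7 vs 9).
I: worse on corrosion resistance (3 vs 9).
No option dominates E.

none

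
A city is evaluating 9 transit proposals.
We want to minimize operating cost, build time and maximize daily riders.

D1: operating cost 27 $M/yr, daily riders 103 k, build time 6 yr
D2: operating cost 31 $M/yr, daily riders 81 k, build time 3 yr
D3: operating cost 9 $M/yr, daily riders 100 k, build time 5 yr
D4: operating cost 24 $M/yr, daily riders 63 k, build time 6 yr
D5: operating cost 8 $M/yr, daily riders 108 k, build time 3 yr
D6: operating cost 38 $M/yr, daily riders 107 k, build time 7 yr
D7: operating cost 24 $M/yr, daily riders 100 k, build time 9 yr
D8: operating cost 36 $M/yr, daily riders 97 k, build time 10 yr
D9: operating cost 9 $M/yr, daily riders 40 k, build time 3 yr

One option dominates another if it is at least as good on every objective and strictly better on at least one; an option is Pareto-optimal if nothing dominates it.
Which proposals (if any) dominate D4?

D3: operating cost 9≤24, daily riders 100≥63, build time 5≤6 — dominates D4.
D5: operating cost 8≤24, daily riders 108≥63, build time 3≤6 — dominates D4.
Others (D1, D2, D6, D7, D8, D9) are each worse than D4 on at least one objective.

D3, D5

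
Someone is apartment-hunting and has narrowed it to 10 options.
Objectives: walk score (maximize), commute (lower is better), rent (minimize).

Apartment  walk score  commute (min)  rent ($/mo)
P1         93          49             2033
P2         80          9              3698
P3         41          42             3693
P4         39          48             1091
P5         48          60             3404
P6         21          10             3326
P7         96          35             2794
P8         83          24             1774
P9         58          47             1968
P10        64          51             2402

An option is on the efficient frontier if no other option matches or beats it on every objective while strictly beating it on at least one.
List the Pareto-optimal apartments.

P1, P2, P4, P6, P7, P8

P1: not dominated.
P2: not dominated (best commute).
P3: dominated by P7 (walk score 96≥41, commute 35≤42, rent 2794≤3693).
P4: not dominated (best rent).
P5: dominated by P1 (walk score 93≥48, commute 49≤60, rent 2033≤3404).
P6: not dominated.
P7: not dominated (best walk score).
P8: not dominated.
P9: dominated by P8 (walk score 83≥58, commute 24≤47, rent 1774≤1968).
P10: dominated by P1 (walk score 93≥64, commute 49≤51, rent 2033≤2402).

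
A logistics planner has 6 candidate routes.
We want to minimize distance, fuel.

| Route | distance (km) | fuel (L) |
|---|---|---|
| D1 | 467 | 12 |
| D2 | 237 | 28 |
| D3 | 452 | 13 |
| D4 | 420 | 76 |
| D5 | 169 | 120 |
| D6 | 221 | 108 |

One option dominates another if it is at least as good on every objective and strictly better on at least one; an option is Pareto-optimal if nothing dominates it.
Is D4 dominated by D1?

No

D1 vs D4: D1 is worse on distance (467 vs 420), so it does not dominate D4.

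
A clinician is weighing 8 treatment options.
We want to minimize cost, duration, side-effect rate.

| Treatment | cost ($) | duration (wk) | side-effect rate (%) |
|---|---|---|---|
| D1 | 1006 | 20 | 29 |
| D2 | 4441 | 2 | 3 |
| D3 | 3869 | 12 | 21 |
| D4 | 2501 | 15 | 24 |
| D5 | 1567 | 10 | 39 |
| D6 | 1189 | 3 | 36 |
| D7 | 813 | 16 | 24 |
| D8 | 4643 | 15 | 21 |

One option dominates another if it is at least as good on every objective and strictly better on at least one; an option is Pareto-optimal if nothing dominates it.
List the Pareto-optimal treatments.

D1: dominated by D7 (cost 813≤1006, duration 16≤20, side-effect rate 24≤29).
D2: not dominated (best duration).
D3: not dominated.
D4: not dominated.
D5: dominated by D6 (cost 1189≤1567, duration 3≤10, side-effect rate 36≤39).
D6: not dominated.
D7: not dominated (best cost).
D8: dominated by D2 (cost 4441≤4643, duration 2≤15, side-effect rate 3≤21).

D2, D3, D4, D6, D7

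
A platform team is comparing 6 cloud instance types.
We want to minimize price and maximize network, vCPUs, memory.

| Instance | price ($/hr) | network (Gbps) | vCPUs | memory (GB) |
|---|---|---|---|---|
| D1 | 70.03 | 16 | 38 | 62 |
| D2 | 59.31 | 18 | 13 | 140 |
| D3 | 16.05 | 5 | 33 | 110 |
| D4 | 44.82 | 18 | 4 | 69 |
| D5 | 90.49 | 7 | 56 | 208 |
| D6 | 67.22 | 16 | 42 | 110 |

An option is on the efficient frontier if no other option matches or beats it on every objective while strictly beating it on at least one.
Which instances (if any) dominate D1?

D6: price 67.22≤70.03, network 16≥16, vCPUs 42≥38, memory 110≥62 — dominates D1.
Others (D2, D3, D4, D5) are each worse than D1 on at least one objective.

D6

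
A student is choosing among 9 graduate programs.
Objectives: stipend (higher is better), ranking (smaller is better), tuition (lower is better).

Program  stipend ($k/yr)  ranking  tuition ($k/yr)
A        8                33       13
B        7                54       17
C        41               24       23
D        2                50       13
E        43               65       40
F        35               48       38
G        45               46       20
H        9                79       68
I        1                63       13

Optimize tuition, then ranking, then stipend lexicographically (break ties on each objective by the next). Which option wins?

A

First minimize tuition: best is 13, kept {A, D, I}.
Then minimize ranking: best is 33, kept {A}.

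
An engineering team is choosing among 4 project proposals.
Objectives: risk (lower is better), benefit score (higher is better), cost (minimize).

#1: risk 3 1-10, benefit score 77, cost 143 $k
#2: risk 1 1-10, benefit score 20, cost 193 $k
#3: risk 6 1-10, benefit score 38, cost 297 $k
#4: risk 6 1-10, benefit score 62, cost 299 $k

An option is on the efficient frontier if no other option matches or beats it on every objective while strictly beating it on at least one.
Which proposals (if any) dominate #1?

none

#2: worse on benefit score (20 vs 77).
#3: worse on risk (6 vs 3).
#4: worse on risk (6 vs 3).
No option dominates #1.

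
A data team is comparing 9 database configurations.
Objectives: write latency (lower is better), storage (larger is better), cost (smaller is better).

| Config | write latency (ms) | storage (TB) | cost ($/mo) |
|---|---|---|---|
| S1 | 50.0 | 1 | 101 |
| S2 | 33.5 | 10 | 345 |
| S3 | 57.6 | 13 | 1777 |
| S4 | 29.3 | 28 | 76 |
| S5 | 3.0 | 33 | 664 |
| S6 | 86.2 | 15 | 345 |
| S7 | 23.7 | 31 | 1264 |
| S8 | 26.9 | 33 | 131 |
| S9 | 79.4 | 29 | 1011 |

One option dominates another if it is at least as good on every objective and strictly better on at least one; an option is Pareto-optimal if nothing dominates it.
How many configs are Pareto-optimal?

3

S1: dominated by S4 (write latency 29.3≤50.0, storage 28≥1, cost 76≤101).
S2: dominated by S4 (write latency 29.3≤33.5, storage 28≥10, cost 76≤345).
S3: dominated by S4 (write latency 29.3≤57.6, storage 28≥13, cost 76≤1777).
S4: not dominated (best cost).
S5: not dominated (best write latency).
S6: dominated by S4 (write latency 29.3≤86.2, storage 28≥15, cost 76≤345).
S7: dominated by S5 (write latency 3.0≤23.7, storage 33≥31, cost 664≤1264).
S8: not dominated.
S9: dominated by S5 (write latency 3.0≤79.4, storage 33≥29, cost 664≤1011).
Pareto-optimal: S4, S5, S8 → 3.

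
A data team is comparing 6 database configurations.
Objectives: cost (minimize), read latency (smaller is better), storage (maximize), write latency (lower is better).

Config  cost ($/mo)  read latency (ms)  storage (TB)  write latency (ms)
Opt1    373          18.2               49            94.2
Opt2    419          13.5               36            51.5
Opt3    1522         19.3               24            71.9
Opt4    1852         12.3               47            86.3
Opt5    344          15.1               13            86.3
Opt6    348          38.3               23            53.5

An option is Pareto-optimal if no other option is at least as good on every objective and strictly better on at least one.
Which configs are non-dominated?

Opt1: not dominated (best storage).
Opt2: not dominated (best write latency).
Opt3: dominated by Opt2 (cost 419≤1522, read latency 13.5≤19.3, storage 36≥24, write latency 51.5≤71.9).
Opt4: not dominated (best read latency).
Opt5: not dominated (best cost).
Opt6: not dominated.

Opt1, Opt2, Opt4, Opt5, Opt6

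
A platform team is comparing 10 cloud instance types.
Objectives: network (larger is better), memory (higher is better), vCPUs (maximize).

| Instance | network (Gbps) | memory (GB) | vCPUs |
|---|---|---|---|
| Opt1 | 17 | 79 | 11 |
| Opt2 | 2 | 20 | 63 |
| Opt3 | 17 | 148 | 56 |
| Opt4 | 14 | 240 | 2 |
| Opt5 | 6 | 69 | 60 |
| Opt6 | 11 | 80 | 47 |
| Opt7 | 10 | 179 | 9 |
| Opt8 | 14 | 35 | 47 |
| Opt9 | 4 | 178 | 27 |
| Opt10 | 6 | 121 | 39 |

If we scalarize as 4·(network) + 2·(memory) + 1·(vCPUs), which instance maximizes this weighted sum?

Opt4

Opt1: 4·17 + 2·79 + 1·11 = 237
Opt2: 4·2 + 2·20 + 1·63 = 111
Opt3: 4·17 + 2·148 + 1·56 = 420
Opt4: 4·14 + 2·240 + 1·2 = 538
Opt5: 4·6 + 2·69 + 1·60 = 222
Opt6: 4·11 + 2·80 + 1·47 = 251
Opt7: 4·10 + 2·179 + 1·9 = 407
Opt8: 4·14 + 2·35 + 1·47 = 173
Opt9: 4·4 + 2·178 + 1·27 = 399
Opt10: 4·6 + 2·121 + 1·39 = 305
Highest: Opt4 at 538.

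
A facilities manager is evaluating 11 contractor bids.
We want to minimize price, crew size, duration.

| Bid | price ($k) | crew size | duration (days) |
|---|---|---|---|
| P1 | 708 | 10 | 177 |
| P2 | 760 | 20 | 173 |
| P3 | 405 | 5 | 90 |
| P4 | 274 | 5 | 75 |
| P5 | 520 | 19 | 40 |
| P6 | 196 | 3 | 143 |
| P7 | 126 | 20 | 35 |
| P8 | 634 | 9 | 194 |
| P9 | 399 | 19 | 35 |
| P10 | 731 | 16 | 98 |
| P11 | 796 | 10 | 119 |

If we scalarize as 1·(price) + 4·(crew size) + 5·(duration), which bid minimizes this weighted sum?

P1: 1·708 + 4·10 + 5·177 = 1633
P2: 1·760 + 4·20 + 5·173 = 1705
P3: 1·405 + 4·5 + 5·90 = 875
P4: 1·274 + 4·5 + 5·75 = 669
P5: 1·520 + 4·19 + 5·40 = 796
P6: 1·196 + 4·3 + 5·143 = 923
P7: 1·126 + 4·20 + 5·35 = 381
P8: 1·634 + 4·9 + 5·194 = 1640
P9: 1·399 + 4·19 + 5·35 = 650
P10: 1·731 + 4·16 + 5·98 = 1285
P11: 1·796 + 4·10 + 5·119 = 1431
Lowest: P7 at 381.

P7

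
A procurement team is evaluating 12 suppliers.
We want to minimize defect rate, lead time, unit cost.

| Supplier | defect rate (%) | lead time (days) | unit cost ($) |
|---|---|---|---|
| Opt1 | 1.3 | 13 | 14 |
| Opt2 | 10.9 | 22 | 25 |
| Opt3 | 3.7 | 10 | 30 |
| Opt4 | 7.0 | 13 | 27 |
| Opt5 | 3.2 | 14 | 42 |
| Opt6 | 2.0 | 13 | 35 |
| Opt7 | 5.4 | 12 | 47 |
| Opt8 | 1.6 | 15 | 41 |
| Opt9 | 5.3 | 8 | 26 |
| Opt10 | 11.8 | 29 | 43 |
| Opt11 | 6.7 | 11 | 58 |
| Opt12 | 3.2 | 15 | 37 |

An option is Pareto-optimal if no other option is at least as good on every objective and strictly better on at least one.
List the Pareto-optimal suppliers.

Opt1, Opt3, Opt9

Opt1: not dominated (best defect rate).
Opt2: dominated by Opt1 (defect rate 1.3≤10.9, lead time 13≤22, unit cost 14≤25).
Opt3: not dominated.
Opt4: dominated by Opt1 (defect rate 1.3≤7.0, lead time 13≤13, unit cost 14≤27).
Opt5: dominated by Opt1 (defect rate 1.3≤3.2, lead time 13≤14, unit cost 14≤42).
Opt6: dominated by Opt1 (defect rate 1.3≤2.0, lead time 13≤13, unit cost 14≤35).
Opt7: dominated by Opt3 (defect rate 3.7≤5.4, lead time 10≤12, unit cost 30≤47).
Opt8: dominated by Opt1 (defect rate 1.3≤1.6, lead time 13≤15, unit cost 14≤41).
Opt9: not dominated (best lead time).
Opt10: dominated by Opt1 (defect rate 1.3≤11.8, lead time 13≤29, unit cost 14≤43).
Opt11: dominated by Opt3 (defect rate 3.7≤6.7, lead time 10≤11, unit cost 30≤58).
Opt12: dominated by Opt1 (defect rate 1.3≤3.2, lead time 13≤15, unit cost 14≤37).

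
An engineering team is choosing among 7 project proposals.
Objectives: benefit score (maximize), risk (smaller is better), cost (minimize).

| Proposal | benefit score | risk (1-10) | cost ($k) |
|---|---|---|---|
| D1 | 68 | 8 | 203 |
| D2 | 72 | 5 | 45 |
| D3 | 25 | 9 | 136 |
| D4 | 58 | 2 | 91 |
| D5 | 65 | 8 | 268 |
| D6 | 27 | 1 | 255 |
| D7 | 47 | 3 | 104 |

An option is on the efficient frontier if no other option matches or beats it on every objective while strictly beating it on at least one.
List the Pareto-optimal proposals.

D2, D4, D6

D1: dominated by D2 (benefit score 72≥68, risk 5≤8, cost 45≤203).
D2: not dominated (best benefit score).
D3: dominated by D2 (benefit score 72≥25, risk 5≤9, cost 45≤136).
D4: not dominated.
D5: dominated by D1 (benefit score 68≥65, risk 8≤8, cost 203≤268).
D6: not dominated (best risk).
D7: dominated by D4 (benefit score 58≥47, risk 2≤3, cost 91≤104).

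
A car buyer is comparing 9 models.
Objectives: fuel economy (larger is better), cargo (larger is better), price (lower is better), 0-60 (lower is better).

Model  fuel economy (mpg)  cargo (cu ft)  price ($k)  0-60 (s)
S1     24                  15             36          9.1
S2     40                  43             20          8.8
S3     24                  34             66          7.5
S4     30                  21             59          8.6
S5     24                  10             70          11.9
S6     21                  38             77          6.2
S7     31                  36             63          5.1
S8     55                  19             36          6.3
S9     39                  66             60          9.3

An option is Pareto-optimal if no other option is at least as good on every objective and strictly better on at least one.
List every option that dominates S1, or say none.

S2: fuel economy 40≥24, cargo 43≥15, price 20≤36, 0-60 8.8≤9.1 — dominates S1.
S8: fuel economy 55≥24, cargo 19≥15, price 36≤36, 0-60 6.3≤9.1 — dominates S1.
Others (S3, S4, S5, S6, S7, S9) are each worse than S1 on at least one objective.

S2, S8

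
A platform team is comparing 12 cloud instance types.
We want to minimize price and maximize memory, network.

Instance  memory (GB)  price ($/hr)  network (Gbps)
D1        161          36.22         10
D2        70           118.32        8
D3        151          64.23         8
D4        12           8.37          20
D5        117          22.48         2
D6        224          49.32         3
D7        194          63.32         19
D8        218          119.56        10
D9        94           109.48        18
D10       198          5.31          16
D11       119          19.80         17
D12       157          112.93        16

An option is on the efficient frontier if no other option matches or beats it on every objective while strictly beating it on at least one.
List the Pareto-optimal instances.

D4, D6, D7, D8, D10, D11

D1: dominated by D10 (memory 198≥161, price 5.31≤36.22, network 16≥10).
D2: dominated by D1 (memory 161≥70, price 36.22≤118.32, network 10≥8).
D3: dominated by D1 (memory 161≥151, price 36.22≤64.23, network 10≥8).
D4: not dominated (best network).
D5: dominated by D10 (memory 198≥117, price 5.31≤22.48, network 16≥2).
D6: not dominated (best memory).
D7: not dominated.
D8: not dominated.
D9: dominated by D7 (memory 194≥94, price 63.32≤109.48, network 19≥18).
D10: not dominated (best price).
D11: not dominated.
D12: dominated by D7 (memory 194≥157, price 63.32≤112.93, network 19≥16).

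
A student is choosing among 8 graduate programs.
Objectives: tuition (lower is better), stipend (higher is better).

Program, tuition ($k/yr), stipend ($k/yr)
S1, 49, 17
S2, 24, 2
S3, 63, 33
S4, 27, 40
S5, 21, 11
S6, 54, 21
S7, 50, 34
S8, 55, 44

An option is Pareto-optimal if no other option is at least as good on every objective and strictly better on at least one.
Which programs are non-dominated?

S1: dominated by S4 (tuition 27≤49, stipend 40≥17).
S2: dominated by S5 (tuition 21≤24, stipend 11≥2).
S3: dominated by S4 (tuition 27≤63, stipend 40≥33).
S4: not dominated.
S5: not dominated (best tuition).
S6: dominated by S4 (tuition 27≤54, stipend 40≥21).
S7: dominated by S4 (tuition 27≤50, stipend 40≥34).
S8: not dominated (best stipend).

S4, S5, S8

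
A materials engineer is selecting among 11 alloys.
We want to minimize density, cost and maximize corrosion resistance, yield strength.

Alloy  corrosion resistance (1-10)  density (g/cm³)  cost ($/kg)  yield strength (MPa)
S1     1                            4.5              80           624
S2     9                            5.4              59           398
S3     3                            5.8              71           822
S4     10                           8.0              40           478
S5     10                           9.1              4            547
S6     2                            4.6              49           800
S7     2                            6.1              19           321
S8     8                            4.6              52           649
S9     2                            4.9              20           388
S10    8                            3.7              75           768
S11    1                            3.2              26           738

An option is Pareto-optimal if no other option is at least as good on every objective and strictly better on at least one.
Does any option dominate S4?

S1: worse on corrosion resistance (1 vs 10).
S2: worse on corrosion resistance (9 vs 10).
S3: worse on corrosion resistance (3 vs 10).
S5: worse on density (9.1 vs 8.0).
S6: worse on corrosion resistance (2 vs 10).
S7: worse on corrosion resistance (2 vs 10).
S8: worse on corrosion resistance (8 vs 10).
S9: worse on corrosion resistance (2 vs 10).
S10: worse on corrosion resistance (8 vs 10).
S11: worse on corrosion resistance (1 vs 10).
No option is at least as good as S4 on every objective and strictly better on one.

No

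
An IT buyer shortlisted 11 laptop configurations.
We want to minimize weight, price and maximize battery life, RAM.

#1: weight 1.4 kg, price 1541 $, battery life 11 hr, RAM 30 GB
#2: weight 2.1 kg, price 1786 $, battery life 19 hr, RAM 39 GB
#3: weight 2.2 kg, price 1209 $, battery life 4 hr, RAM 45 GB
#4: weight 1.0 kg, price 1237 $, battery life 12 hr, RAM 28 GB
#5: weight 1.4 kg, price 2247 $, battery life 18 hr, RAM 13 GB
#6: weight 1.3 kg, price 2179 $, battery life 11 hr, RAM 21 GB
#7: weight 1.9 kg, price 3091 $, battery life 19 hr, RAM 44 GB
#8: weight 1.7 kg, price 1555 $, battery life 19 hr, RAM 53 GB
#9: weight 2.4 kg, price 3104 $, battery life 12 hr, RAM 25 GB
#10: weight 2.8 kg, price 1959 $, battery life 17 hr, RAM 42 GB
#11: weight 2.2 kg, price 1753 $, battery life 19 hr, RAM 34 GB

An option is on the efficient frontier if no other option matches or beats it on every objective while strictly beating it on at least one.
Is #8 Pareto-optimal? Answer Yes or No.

Yes

#1: worse on battery life (11 vs 19).
#2: worse on weight (2.1 vs 1.7).
#3: worse on weight (2.2 vs 1.7).
#4: worse on battery life (12 vs 19).
#5: worse on price (2247 vs 1555).
#6: worse on price (2179 vs 1555).
#7: worse on weight (1.9 vs 1.7).
#9: worse on weight (2.4 vs 1.7).
#10: worse on weight (2.8 vs 1.7).
#11: worse on weight (2.2 vs 1.7).
No option is at least as good as #8 on every objective and strictly better on one.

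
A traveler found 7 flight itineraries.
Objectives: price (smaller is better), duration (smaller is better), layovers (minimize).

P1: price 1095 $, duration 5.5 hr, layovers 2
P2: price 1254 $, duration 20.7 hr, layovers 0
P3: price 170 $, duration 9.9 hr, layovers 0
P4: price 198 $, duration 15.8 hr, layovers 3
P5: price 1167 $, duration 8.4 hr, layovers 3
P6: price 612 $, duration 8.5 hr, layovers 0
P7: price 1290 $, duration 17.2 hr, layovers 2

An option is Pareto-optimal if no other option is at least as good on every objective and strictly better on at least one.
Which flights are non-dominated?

P1: not dominated (best duration).
P2: dominated by P3 (price 170≤1254, duration 9.9≤20.7, layovers 0≤0).
P3: not dominated (best price).
P4: dominated by P3 (price 170≤198, duration 9.9≤15.8, layovers 0≤3).
P5: dominated by P1 (price 1095≤1167, duration 5.5≤8.4, layovers 2≤3).
P6: not dominated.
P7: dominated by P1 (price 1095≤1290, duration 5.5≤17.2, layovers 2≤2).

P1, P3, P6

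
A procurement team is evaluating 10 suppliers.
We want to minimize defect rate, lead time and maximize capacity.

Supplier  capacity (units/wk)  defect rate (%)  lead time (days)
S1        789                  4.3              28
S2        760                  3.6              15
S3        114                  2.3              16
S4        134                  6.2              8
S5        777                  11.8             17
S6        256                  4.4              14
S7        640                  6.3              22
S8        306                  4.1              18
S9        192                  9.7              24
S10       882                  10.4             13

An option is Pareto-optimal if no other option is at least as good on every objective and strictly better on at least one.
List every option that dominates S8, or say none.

S2

S2: capacity 760≥306, defect rate 3.6≤4.1, lead time 15≤18 — dominates S8.
Others (S1, S3, S4, S5, S6, S7, S9, S10) are each worse than S8 on at least one objective.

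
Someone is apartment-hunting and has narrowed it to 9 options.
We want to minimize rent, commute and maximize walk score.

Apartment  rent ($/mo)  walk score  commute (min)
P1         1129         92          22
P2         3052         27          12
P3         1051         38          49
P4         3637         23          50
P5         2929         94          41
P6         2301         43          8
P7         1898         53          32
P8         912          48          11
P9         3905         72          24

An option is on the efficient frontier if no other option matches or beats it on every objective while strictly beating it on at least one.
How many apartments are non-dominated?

4

P1: not dominated.
P2: dominated by P6 (rent 2301≤3052, walk score 43≥27, commute 8≤12).
P3: dominated by P8 (rent 912≤1051, walk score 48≥38, commute 11≤49).
P4: dominated by P1 (rent 1129≤3637, walk score 92≥23, commute 22≤50).
P5: not dominated (best walk score).
P6: not dominated (best commute).
P7: dominated by P1 (rent 1129≤1898, walk score 92≥53, commute 22≤32).
P8: not dominated (best rent).
P9: dominated by P1 (rent 1129≤3905, walk score 92≥72, commute 22≤24).
Pareto-optimal: P1, P5, P6, P8 → 4.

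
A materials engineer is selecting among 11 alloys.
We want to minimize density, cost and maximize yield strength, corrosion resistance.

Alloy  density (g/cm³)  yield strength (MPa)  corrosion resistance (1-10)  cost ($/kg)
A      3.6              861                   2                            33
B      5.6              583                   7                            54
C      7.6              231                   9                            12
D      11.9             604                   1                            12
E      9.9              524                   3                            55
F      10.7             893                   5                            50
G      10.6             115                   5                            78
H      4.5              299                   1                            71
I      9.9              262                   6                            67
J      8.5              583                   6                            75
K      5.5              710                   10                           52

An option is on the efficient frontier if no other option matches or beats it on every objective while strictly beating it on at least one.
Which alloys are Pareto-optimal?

A: not dominated (best density).
B: dominated by K (density 5.5≤5.6, yield strength 710≥583, corrosion resistance 10≥7, cost 52≤54).
C: not dominated.
D: not dominated.
E: dominated by B (density 5.6≤9.9, yield strength 583≥524, corrosion resistance 7≥3, cost 54≤55).
F: not dominated (best yield strength).
G: dominated by B (density 5.6≤10.6, yield strength 583≥115, corrosion resistance 7≥5, cost 54≤78).
H: dominated by A (density 3.6≤4.5, yield strength 861≥299, corrosion resistance 2≥1, cost 33≤71).
I: dominated by B (density 5.6≤9.9, yield strength 583≥262, corrosion resistance 7≥6, cost 54≤67).
J: dominated by B (density 5.6≤8.5, yield strength 583≥583, corrosion resistance 7≥6, cost 54≤75).
K: not dominated (best corrosion resistance).

A, C, D, F, K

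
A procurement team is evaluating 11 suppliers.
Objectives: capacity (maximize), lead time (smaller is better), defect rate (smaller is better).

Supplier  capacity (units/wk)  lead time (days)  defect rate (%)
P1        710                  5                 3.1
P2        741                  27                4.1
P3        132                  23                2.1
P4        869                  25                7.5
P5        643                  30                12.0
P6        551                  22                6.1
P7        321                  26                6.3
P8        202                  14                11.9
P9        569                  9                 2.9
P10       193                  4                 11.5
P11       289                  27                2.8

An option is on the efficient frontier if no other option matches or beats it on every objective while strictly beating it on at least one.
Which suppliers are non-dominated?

P1: not dominated.
P2: not dominated.
P3: not dominated (best defect rate).
P4: not dominated (best capacity).
P5: dominated by P1 (capacity 710≥643, lead time 5≤30, defect rate 3.1≤12.0).
P6: dominated by P1 (capacity 710≥551, lead time 5≤22, defect rate 3.1≤6.1).
P7: dominated by P1 (capacity 710≥321, lead time 5≤26, defect rate 3.1≤6.3).
P8: dominated by P1 (capacity 710≥202, lead time 5≤14, defect rate 3.1≤11.9).
P9: not dominated.
P10: not dominated (best lead time).
P11: not dominated.

P1, P2, P3, P4, P9, P10, P11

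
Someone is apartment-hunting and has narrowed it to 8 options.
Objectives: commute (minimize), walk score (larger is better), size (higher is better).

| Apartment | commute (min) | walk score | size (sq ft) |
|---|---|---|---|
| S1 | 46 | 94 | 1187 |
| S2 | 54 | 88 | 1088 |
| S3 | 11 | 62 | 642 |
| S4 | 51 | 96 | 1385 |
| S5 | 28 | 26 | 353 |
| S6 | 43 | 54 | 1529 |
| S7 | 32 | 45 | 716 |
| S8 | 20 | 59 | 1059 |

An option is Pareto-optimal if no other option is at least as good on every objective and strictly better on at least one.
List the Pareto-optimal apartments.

S1, S3, S4, S6, S8

S1: not dominated.
S2: dominated by S1 (commute 46≤54, walk score 94≥88, size 1187≥1088).
S3: not dominated (best commute).
S4: not dominated (best walk score).
S5: dominated by S3 (commute 11≤28, walk score 62≥26, size 642≥353).
S6: not dominated (best size).
S7: dominated by S8 (commute 20≤32, walk score 59≥45, size 1059≥716).
S8: not dominated.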